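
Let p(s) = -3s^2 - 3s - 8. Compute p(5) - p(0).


p(5) = -98
p(0) = -8
p(5) - p(0) = -98 + 8 = -90


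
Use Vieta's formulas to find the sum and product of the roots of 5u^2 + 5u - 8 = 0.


For au^2+bu+c=0: sum = -b/a, product = c/a.
a=5, b=5, c=-8
Sum = -(5)/5 = -1
Product = (-8)/5 = -8/5


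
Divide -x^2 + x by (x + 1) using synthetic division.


Synthetic division with c = -1. Coefficients: -1, 1, 0
Bring down -1.
  -1 * -1 = 1; 1 + 1 = 2
  2 * -1 = -2; -2 + 0 = -2
Quotient: -x + 2, Remainder: -2


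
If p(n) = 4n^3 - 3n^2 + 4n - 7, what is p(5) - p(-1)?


p(5) = 438
p(-1) = -18
p(5) - p(-1) = 438 + 18 = 456


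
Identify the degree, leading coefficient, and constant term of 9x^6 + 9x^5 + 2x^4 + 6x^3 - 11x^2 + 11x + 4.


Highest power of x is 6, with coefficient 9. Constant term is 4.
Degree = 6, leading coefficient = 9, constant term = 4


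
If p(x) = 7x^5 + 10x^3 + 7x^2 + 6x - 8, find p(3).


Using direct substitution:
  7 * (3)^5 = 1701
  0 * (3)^4 = 0
  10 * (3)^3 = 270
  7 * (3)^2 = 63
  6 * (3)^1 = 18
  constant: -8
Sum = 1701 + 0 + 270 + 63 + 18 - 8 = 2044


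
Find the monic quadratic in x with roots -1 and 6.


p(x) = (x + 1)(x - 6)
Expand: x^2 - 5x - 6


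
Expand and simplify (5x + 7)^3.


Expand (5x + 7)^3 by repeated multiplication:
  (5x + 7)^2 = 25x^2 + 70x + 49
= 125x^3 + 525x^2 + 735x + 343


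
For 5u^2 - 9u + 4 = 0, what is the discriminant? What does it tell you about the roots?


D = b^2 - 4ac = (-9)^2 - 4(5)(4) = 81 - 80 = 1
Since D > 0: two distinct rational roots


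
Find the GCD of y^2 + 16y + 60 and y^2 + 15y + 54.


Factor each:
  y^2 + 16y + 60 = (y + 6)(y + 10)
  y^2 + 15y + 54 = (y + 6)(y + 9)
Common monic factor: y + 6


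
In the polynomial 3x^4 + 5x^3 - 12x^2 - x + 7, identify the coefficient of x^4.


Read off the coefficient of x^4: 3


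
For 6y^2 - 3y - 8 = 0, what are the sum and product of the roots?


For ay^2+by+c=0: sum = -b/a, product = c/a.
a=6, b=-3, c=-8
Sum = -(-3)/6 = 1/2
Product = (-8)/6 = -4/3


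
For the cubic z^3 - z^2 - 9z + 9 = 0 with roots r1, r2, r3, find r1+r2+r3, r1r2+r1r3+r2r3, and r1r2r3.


Monic cubic z^3+bz^2+cz+d=0: sum=-b, pairwise sum=c, product=-d.
b=-1, c=-9, d=9
r1+r2+r3 = 1
r1r2+r1r3+r2r3 = -9
r1r2r3 = -9


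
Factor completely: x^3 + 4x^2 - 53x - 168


Try integer roots (divisors of -168). x=-3: p(-3)=0.
Divide out (x + 3): quotient is x^2 + x - 56.
Factor the quadratic: (x - 7)(x + 8)
Result: (x + 3)(x - 7)(x + 8)


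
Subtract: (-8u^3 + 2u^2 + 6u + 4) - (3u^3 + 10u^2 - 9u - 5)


Distribute the minus sign:
  (-8u^3 + 2u^2 + 6u + 4)
- (3u^3 + 10u^2 - 9u - 5)
Negate second polynomial: -3u^3 - 10u^2 + 9u + 5
Add: -11u^3 - 8u^2 + 15u + 9


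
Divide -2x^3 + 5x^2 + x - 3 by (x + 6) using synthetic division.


Synthetic division with c = -6. Coefficients: -2, 5, 1, -3
Bring down -2.
  -2 * -6 = 12; 12 + 5 = 17
  17 * -6 = -102; -102 + 1 = -101
  -101 * -6 = 606; 606 - 3 = 603
Quotient: -2x^2 + 17x - 101, Remainder: 603


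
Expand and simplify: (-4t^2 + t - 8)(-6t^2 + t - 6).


Distribute each term of the first polynomial:
  (-4t^2)(-6t^2 + t - 6) = 24t^4 - 4t^3 + 24t^2
  (t)(-6t^2 + t - 6) = -6t^3 + t^2 - 6t
  (-8)(-6t^2 + t - 6) = 48t^2 - 8t + 48
Sum: 24t^4 - 10t^3 + 73t^2 - 14t + 48


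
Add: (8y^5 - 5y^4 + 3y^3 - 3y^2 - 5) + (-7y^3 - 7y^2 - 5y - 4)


Align terms by degree and add:
  8y^5 - 5y^4 + 3y^3 - 3y^2 - 5
  -7y^3 - 7y^2 - 5y - 4
= 8y^5 - 5y^4 - 4y^3 - 10y^2 - 5y - 9


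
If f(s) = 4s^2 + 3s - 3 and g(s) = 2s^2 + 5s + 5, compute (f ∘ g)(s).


Substitute g(s) into f:
f(g(s)) = 4*(2s^2 + 5s + 5)^2 + 3*(2s^2 + 5s + 5) + (-3)
(2s^2 + 5s + 5)^2 = 4s^4 + 20s^3 + 45s^2 + 50s + 25
Expand and combine: 16s^4 + 80s^3 + 186s^2 + 215s + 112


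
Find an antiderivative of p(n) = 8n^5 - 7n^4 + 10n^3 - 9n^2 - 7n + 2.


Reverse power rule on each term:
  ∫ 8n^5 dn = (4/3)n^6
  ∫ -7n^4 dn = -(7/5)n^5
  ∫ 10n^3 dn = (5/2)n^4
  ∫ -9n^2 dn = -3n^3
  ∫ -7n dn = -(7/2)n^2
  ∫ 2 dn = 2n
F(n) = (4/3)n^6 - (7/5)n^5 + (5/2)n^4 - 3n^3 - (7/2)n^2 + 2n + C


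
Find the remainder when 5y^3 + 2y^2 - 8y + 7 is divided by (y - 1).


By the Remainder Theorem, the remainder equals p(1):
  5*(1)^3 = 5
  2*(1)^2 = 2
  -8*(1)^1 = -8
  constant: 7
Sum: 5 + 2 - 8 + 7 = 6


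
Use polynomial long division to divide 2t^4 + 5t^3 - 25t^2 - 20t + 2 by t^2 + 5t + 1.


(2t^4 + 5t^3 - 25t^2 - 20t + 2) / (t^2 + 5t + 1)
Step 1: 2t^2 * (t^2 + 5t + 1) = 2t^4 + 10t^3 + 2t^2; subtract.
Step 2: -5t * (t^2 + 5t + 1) = -5t^3 - 25t^2 - 5t; subtract.
Step 3: -2 * (t^2 + 5t + 1) = -2t^2 - 10t - 2; subtract.
Quotient: 2t^2 - 5t - 2, Remainder: -5t + 4


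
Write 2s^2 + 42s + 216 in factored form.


Roots satisfy r1 + r2 = -b/a = -21 and r1*r2 = c/a = 108.
So r1 = -9, r2 = -12.
2s^2 + 42s + 216 = 2(s - r1)(s - r2) = 2(s + 9)(s + 12)


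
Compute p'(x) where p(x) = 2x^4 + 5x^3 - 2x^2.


Apply the power rule term by term:
  d/dx(2x^4) = 8x^3
  d/dx(5x^3) = 15x^2
  d/dx(-2x^2) = -4x
p'(x) = 8x^3 + 15x^2 - 4x


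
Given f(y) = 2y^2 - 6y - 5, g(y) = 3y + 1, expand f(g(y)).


Substitute g(y) into f:
f(g(y)) = 2*(3y + 1)^2 + (-6)*(3y + 1) + (-5)
(3y + 1)^2 = 9y^2 + 6y + 1
Expand and combine: 18y^2 - 6y - 9


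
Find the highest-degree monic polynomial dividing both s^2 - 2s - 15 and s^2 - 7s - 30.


Factor each:
  s^2 - 2s - 15 = (s + 3)(s - 5)
  s^2 - 7s - 30 = (s + 3)(s - 10)
Common monic factor: s + 3


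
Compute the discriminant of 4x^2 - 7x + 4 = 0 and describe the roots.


D = b^2 - 4ac = (-7)^2 - 4(4)(4) = 49 - 64 = -15
Since D < 0: two complex conjugate roots (no real roots)


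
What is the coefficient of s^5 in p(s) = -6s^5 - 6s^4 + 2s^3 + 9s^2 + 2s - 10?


Read off the coefficient of s^5: -6


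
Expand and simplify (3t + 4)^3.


Expand (3t + 4)^3 by repeated multiplication:
  (3t + 4)^2 = 9t^2 + 24t + 16
= 27t^3 + 108t^2 + 144t + 64


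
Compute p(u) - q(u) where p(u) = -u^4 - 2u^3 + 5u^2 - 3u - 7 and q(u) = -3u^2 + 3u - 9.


Distribute the minus sign:
  (-u^4 - 2u^3 + 5u^2 - 3u - 7)
- (-3u^2 + 3u - 9)
Negate second polynomial: 3u^2 - 3u + 9
Add: -u^4 - 2u^3 + 8u^2 - 6u + 2


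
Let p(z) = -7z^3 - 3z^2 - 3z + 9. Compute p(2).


Using direct substitution:
  -7 * (2)^3 = -56
  -3 * (2)^2 = -12
  -3 * (2)^1 = -6
  constant: 9
Sum = -56 - 12 - 6 + 9 = -65


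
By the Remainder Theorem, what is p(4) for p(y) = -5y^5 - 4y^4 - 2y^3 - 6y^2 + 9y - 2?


By the Remainder Theorem, the remainder equals p(4):
  -5*(4)^5 = -5120
  -4*(4)^4 = -1024
  -2*(4)^3 = -128
  -6*(4)^2 = -96
  9*(4)^1 = 36
  constant: -2
Sum: -5120 - 1024 - 128 - 96 + 36 - 2 = -6334


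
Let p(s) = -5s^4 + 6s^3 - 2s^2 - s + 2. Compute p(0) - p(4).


p(0) = 2
p(4) = -930
p(0) - p(4) = 2 + 930 = 932


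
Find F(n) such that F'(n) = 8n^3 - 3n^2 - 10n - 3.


Reverse power rule on each term:
  ∫ 8n^3 dn = 2n^4
  ∫ -3n^2 dn = -n^3
  ∫ -10n dn = -5n^2
  ∫ -3 dn = -3n
F(n) = 2n^4 - n^3 - 5n^2 - 3n + C


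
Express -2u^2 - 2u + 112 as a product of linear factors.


Roots satisfy r1 + r2 = -b/a = -1 and r1*r2 = c/a = -56.
So r1 = 7, r2 = -8.
-2u^2 - 2u + 112 = -2(u - r1)(u - r2) = -2(u - 7)(u + 8)


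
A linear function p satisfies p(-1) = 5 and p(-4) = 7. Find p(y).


p(y) = my + b. Using p(-1)=5, p(-4)=7:
m = (5 - 7)/(-1 + 4) = -2/3 = -2/3
b = 5 - m*(-1) = 5 - 2/3 = 13/3
p(y) = -(2/3)y + (13/3)


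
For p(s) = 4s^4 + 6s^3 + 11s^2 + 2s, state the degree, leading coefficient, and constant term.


Highest power of s is 4, with coefficient 4. Constant term is 0.
Degree = 4, leading coefficient = 4, constant term = 0


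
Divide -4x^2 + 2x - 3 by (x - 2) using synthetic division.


Synthetic division with c = 2. Coefficients: -4, 2, -3
Bring down -4.
  -4 * 2 = -8; -8 + 2 = -6
  -6 * 2 = -12; -12 - 3 = -15
Quotient: -4x - 6, Remainder: -15


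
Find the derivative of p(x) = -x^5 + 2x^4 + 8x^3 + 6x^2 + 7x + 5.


Apply the power rule term by term:
  d/dx(-x^5) = -5x^4
  d/dx(2x^4) = 8x^3
  d/dx(8x^3) = 24x^2
  d/dx(6x^2) = 12x
  d/dx(7x) = 7
  d/dx(5) = 0
p'(x) = -5x^4 + 8x^3 + 24x^2 + 12x + 7


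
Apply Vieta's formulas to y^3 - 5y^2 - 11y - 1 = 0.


Monic cubic y^3+by^2+cy+d=0: sum=-b, pairwise sum=c, product=-d.
b=-5, c=-11, d=-1
r1+r2+r3 = 5
r1r2+r1r3+r2r3 = -11
r1r2r3 = 1


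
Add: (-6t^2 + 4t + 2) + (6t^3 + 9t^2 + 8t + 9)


Align terms by degree and add:
  -6t^2 + 4t + 2
+ 6t^3 + 9t^2 + 8t + 9
= 6t^3 + 3t^2 + 12t + 11


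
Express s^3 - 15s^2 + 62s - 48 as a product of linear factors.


Try integer roots (divisors of -48). s=6: p(6)=0.
Divide out (s - 6): quotient is s^2 - 9s + 8.
Factor the quadratic: (s - 8)(s - 1)
Result: (s - 6)(s - 8)(s - 1)


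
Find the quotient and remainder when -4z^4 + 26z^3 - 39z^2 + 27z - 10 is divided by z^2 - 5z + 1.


(-4z^4 + 26z^3 - 39z^2 + 27z - 10) / (z^2 - 5z + 1)
Step 1: -4z^2 * (z^2 - 5z + 1) = -4z^4 + 20z^3 - 4z^2; subtract.
Step 2: 6z * (z^2 - 5z + 1) = 6z^3 - 30z^2 + 6z; subtract.
Step 3: -5 * (z^2 - 5z + 1) = -5z^2 + 25z - 5; subtract.
Quotient: -4z^2 + 6z - 5, Remainder: -4z - 5


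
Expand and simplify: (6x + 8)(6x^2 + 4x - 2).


Distribute each term of the first polynomial:
  (6x)(6x^2 + 4x - 2) = 36x^3 + 24x^2 - 12x
  (8)(6x^2 + 4x - 2) = 48x^2 + 32x - 16
Sum: 36x^3 + 72x^2 + 20x - 16


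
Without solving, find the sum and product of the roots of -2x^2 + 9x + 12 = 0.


For ax^2+bx+c=0: sum = -b/a, product = c/a.
a=-2, b=9, c=12
Sum = -(9)/-2 = 9/2
Product = (12)/-2 = -6


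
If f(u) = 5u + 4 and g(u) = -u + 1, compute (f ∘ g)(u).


Substitute g(u) into f:
f(g(u)) = 5*(-u + 1) + 4
Expand and combine: -5u + 9


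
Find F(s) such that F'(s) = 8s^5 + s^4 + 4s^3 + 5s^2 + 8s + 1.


Reverse power rule on each term:
  ∫ 8s^5 ds = (4/3)s^6
  ∫ s^4 ds = (1/5)s^5
  ∫ 4s^3 ds = s^4
  ∫ 5s^2 ds = (5/3)s^3
  ∫ 8s ds = 4s^2
  ∫ 1 ds = s
F(s) = (4/3)s^6 + (1/5)s^5 + s^4 + (5/3)s^3 + 4s^2 + s + C


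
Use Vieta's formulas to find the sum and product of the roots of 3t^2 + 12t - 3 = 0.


For at^2+bt+c=0: sum = -b/a, product = c/a.
a=3, b=12, c=-3
Sum = -(12)/3 = -4
Product = (-3)/3 = -1


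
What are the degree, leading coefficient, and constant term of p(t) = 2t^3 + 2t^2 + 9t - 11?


Highest power of t is 3, with coefficient 2. Constant term is -11.
Degree = 3, leading coefficient = 2, constant term = -11


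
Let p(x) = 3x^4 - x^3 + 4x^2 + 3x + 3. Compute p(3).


Using direct substitution:
  3 * (3)^4 = 243
  -1 * (3)^3 = -27
  4 * (3)^2 = 36
  3 * (3)^1 = 9
  constant: 3
Sum = 243 - 27 + 36 + 9 + 3 = 264


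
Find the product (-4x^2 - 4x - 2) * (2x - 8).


Distribute each term of the first polynomial:
  (-4x^2)(2x - 8) = -8x^3 + 32x^2
  (-4x)(2x - 8) = -8x^2 + 32x
  (-2)(2x - 8) = -4x + 16
Sum: -8x^3 + 24x^2 + 28x + 16


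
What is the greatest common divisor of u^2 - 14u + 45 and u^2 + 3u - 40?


Factor each:
  u^2 - 14u + 45 = (u - 5)(u - 9)
  u^2 + 3u - 40 = (u - 5)(u + 8)
Common monic factor: u - 5


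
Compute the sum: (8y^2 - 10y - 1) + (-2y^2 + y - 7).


Align terms by degree and add:
  8y^2 - 10y - 1
  -2y^2 + y - 7
= 6y^2 - 9y - 8


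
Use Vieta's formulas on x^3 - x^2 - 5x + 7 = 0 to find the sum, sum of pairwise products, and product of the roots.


Monic cubic x^3+bx^2+cx+d=0: sum=-b, pairwise sum=c, product=-d.
b=-1, c=-5, d=7
r1+r2+r3 = 1
r1r2+r1r3+r2r3 = -5
r1r2r3 = -7


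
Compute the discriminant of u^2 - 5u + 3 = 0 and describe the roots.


D = b^2 - 4ac = (-5)^2 - 4(1)(3) = 25 - 12 = 13
Since D > 0: two distinct irrational roots


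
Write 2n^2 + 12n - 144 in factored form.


Roots satisfy r1 + r2 = -b/a = -6 and r1*r2 = c/a = -72.
So r1 = -12, r2 = 6.
2n^2 + 12n - 144 = 2(n - r1)(n - r2) = 2(n + 12)(n - 6)


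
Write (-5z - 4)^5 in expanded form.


Expand (-5z - 4)^5 by repeated multiplication:
  (-5z - 4)^2 = 25z^2 + 40z + 16
  (-5z - 4)^3 = -125z^3 - 300z^2 - 240z - 64
  (-5z - 4)^4 = 625z^4 + 2000z^3 + 2400z^2 + 1280z + 256
= -3125z^5 - 12500z^4 - 20000z^3 - 16000z^2 - 6400z - 1024


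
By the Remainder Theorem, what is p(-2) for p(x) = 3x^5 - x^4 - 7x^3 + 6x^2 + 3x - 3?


By the Remainder Theorem, the remainder equals p(-2):
  3*(-2)^5 = -96
  -1*(-2)^4 = -16
  -7*(-2)^3 = 56
  6*(-2)^2 = 24
  3*(-2)^1 = -6
  constant: -3
Sum: -96 - 16 + 56 + 24 - 6 - 3 = -41


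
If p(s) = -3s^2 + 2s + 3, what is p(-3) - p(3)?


p(-3) = -30
p(3) = -18
p(-3) - p(3) = -30 + 18 = -12


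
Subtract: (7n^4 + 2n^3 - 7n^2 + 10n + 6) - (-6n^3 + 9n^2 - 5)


Distribute the minus sign:
  (7n^4 + 2n^3 - 7n^2 + 10n + 6)
- (-6n^3 + 9n^2 - 5)
Negate second polynomial: 6n^3 - 9n^2 + 5
Add: 7n^4 + 8n^3 - 16n^2 + 10n + 11


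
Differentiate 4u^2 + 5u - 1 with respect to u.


Apply the power rule term by term:
  d/du(4u^2) = 8u
  d/du(5u) = 5
  d/du(-1) = 0
p'(u) = 8u + 5


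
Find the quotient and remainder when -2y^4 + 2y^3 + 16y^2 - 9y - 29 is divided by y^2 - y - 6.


(-2y^4 + 2y^3 + 16y^2 - 9y - 29) / (y^2 - y - 6)
Step 1: -2y^2 * (y^2 - y - 6) = -2y^4 + 2y^3 + 12y^2; subtract.
Step 2: 0 * (y^2 - y - 6) = 0; subtract.
Step 3: 4 * (y^2 - y - 6) = 4y^2 - 4y - 24; subtract.
Quotient: -2y^2 + 4, Remainder: -5y - 5


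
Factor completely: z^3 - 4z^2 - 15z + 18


Try integer roots (divisors of 18). z=6: p(6)=0.
Divide out (z - 6): quotient is z^2 + 2z - 3.
Factor the quadratic: (z + 3)(z - 1)
Result: (z - 6)(z + 3)(z - 1)


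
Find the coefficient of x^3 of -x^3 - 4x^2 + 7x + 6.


Read off the coefficient of x^3: -1


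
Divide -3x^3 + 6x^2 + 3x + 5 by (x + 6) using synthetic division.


Synthetic division with c = -6. Coefficients: -3, 6, 3, 5
Bring down -3.
  -3 * -6 = 18; 18 + 6 = 24
  24 * -6 = -144; -144 + 3 = -141
  -141 * -6 = 846; 846 + 5 = 851
Quotient: -3x^2 + 24x - 141, Remainder: 851


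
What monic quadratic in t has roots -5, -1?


p(t) = (t + 5)(t + 1)
Expand: t^2 + 6t + 5


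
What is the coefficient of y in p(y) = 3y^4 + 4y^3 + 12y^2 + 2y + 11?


Read off the coefficient of y: 2


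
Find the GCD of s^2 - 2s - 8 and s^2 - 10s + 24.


Factor each:
  s^2 - 2s - 8 = (s - 4)(s + 2)
  s^2 - 10s + 24 = (s - 4)(s - 6)
Common monic factor: s - 4


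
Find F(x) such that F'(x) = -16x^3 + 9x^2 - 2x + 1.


Reverse power rule on each term:
  ∫ -16x^3 dx = -4x^4
  ∫ 9x^2 dx = 3x^3
  ∫ -2x dx = -x^2
  ∫ 1 dx = x
F(x) = -4x^4 + 3x^3 - x^2 + x + C


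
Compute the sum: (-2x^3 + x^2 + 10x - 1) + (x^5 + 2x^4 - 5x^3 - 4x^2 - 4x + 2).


Align terms by degree and add:
  -2x^3 + x^2 + 10x - 1
+ x^5 + 2x^4 - 5x^3 - 4x^2 - 4x + 2
= x^5 + 2x^4 - 7x^3 - 3x^2 + 6x + 1


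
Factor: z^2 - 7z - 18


Roots satisfy r1 + r2 = -b/a = 7 and r1*r2 = c/a = -18.
So r1 = 9, r2 = -2.
z^2 - 7z - 18 = (z - r1)(z - r2) = (z - 9)(z + 2)


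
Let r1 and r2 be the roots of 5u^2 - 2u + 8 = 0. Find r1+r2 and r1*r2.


For au^2+bu+c=0: sum = -b/a, product = c/a.
a=5, b=-2, c=8
Sum = -(-2)/5 = 2/5
Product = (8)/5 = 8/5


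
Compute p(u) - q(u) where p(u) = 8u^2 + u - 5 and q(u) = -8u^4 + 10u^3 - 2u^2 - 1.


Distribute the minus sign:
  (8u^2 + u - 5)
- (-8u^4 + 10u^3 - 2u^2 - 1)
Negate second polynomial: 8u^4 - 10u^3 + 2u^2 + 1
Add: 8u^4 - 10u^3 + 10u^2 + u - 4


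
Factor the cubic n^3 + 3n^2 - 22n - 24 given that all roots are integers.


Try integer roots (divisors of -24). n=-1: p(-1)=0.
Divide out (n + 1): quotient is n^2 + 2n - 24.
Factor the quadratic: (n - 4)(n + 6)
Result: (n + 1)(n - 4)(n + 6)


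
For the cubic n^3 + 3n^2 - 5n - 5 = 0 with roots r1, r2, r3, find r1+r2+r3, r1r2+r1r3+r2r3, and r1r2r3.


Monic cubic n^3+bn^2+cn+d=0: sum=-b, pairwise sum=c, product=-d.
b=3, c=-5, d=-5
r1+r2+r3 = -3
r1r2+r1r3+r2r3 = -5
r1r2r3 = 5


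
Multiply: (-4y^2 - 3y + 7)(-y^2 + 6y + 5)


Distribute each term of the first polynomial:
  (-4y^2)(-y^2 + 6y + 5) = 4y^4 - 24y^3 - 20y^2
  (-3y)(-y^2 + 6y + 5) = 3y^3 - 18y^2 - 15y
  (7)(-y^2 + 6y + 5) = -7y^2 + 42y + 35
Sum: 4y^4 - 21y^3 - 45y^2 + 27y + 35


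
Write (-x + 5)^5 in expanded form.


Expand (-x + 5)^5 by repeated multiplication:
  (-x + 5)^2 = x^2 - 10x + 25
  (-x + 5)^3 = -x^3 + 15x^2 - 75x + 125
  (-x + 5)^4 = x^4 - 20x^3 + 150x^2 - 500x + 625
= -x^5 + 25x^4 - 250x^3 + 1250x^2 - 3125x + 3125


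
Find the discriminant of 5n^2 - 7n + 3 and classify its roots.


D = b^2 - 4ac = (-7)^2 - 4(5)(3) = 49 - 60 = -11
Since D < 0: two complex conjugate roots (no real roots)


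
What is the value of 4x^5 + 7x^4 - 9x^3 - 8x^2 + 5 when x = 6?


Using direct substitution:
  4 * (6)^5 = 31104
  7 * (6)^4 = 9072
  -9 * (6)^3 = -1944
  -8 * (6)^2 = -288
  0 * (6)^1 = 0
  constant: 5
Sum = 31104 + 9072 - 1944 - 288 + 0 + 5 = 37949


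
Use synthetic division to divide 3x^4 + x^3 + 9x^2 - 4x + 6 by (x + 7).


Synthetic division with c = -7. Coefficients: 3, 1, 9, -4, 6
Bring down 3.
  3 * -7 = -21; -21 + 1 = -20
  -20 * -7 = 140; 140 + 9 = 149
  149 * -7 = -1043; -1043 - 4 = -1047
  -1047 * -7 = 7329; 7329 + 6 = 7335
Quotient: 3x^3 - 20x^2 + 149x - 1047, Remainder: 7335


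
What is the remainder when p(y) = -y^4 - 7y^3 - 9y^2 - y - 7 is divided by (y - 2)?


By the Remainder Theorem, the remainder equals p(2):
  -1*(2)^4 = -16
  -7*(2)^3 = -56
  -9*(2)^2 = -36
  -1*(2)^1 = -2
  constant: -7
Sum: -16 - 56 - 36 - 2 - 7 = -117


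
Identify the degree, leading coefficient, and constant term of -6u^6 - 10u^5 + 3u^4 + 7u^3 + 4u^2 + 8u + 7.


Highest power of u is 6, with coefficient -6. Constant term is 7.
Degree = 6, leading coefficient = -6, constant term = 7


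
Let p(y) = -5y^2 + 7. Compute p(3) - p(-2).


p(3) = -38
p(-2) = -13
p(3) - p(-2) = -38 + 13 = -25


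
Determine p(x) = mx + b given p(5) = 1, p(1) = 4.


p(x) = mx + b. Using p(5)=1, p(1)=4:
m = (1 - 4)/(5 - 1) = -3/4 = -3/4
b = 1 - m*(5) = 1 + 15/4 = 19/4
p(x) = -(3/4)x + (19/4)


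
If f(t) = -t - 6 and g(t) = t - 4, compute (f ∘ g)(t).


Substitute g(t) into f:
f(g(t)) = -1*(t - 4) + (-6)
Expand and combine: -t - 2


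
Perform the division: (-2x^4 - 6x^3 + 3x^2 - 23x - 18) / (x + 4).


(-2x^4 - 6x^3 + 3x^2 - 23x - 18) / (x + 4)
Step 1: -2x^3 * (x + 4) = -2x^4 - 8x^3; subtract.
Step 2: 2x^2 * (x + 4) = 2x^3 + 8x^2; subtract.
Step 3: -5x * (x + 4) = -5x^2 - 20x; subtract.
Step 4: -3 * (x + 4) = -3x - 12; subtract.
Quotient: -2x^3 + 2x^2 - 5x - 3, Remainder: -6


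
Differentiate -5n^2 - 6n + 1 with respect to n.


Apply the power rule term by term:
  d/dn(-5n^2) = -10n
  d/dn(-6n) = -6
  d/dn(1) = 0
p'(n) = -10n - 6


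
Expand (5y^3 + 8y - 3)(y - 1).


Distribute each term of the first polynomial:
  (5y^3)(y - 1) = 5y^4 - 5y^3
  (8y)(y - 1) = 8y^2 - 8y
  (-3)(y - 1) = -3y + 3
Sum: 5y^4 - 5y^3 + 8y^2 - 11y + 3


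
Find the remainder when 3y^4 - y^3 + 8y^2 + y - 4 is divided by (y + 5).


By the Remainder Theorem, the remainder equals p(-5):
  3*(-5)^4 = 1875
  -1*(-5)^3 = 125
  8*(-5)^2 = 200
  1*(-5)^1 = -5
  constant: -4
Sum: 1875 + 125 + 200 - 5 - 4 = 2191


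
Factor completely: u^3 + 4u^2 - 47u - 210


Try integer roots (divisors of -210). u=-5: p(-5)=0.
Divide out (u + 5): quotient is u^2 - u - 42.
Factor the quadratic: (u - 7)(u + 6)
Result: (u + 5)(u - 7)(u + 6)


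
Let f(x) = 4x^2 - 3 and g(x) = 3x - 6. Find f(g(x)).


Substitute g(x) into f:
f(g(x)) = 4*(3x - 6)^2 + (-3)
(3x - 6)^2 = 9x^2 - 36x + 36
Expand and combine: 36x^2 - 144x + 141


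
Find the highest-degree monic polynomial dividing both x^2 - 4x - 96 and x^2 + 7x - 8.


Factor each:
  x^2 - 4x - 96 = (x + 8)(x - 12)
  x^2 + 7x - 8 = (x + 8)(x - 1)
Common monic factor: x + 8


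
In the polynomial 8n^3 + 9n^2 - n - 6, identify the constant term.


Read off the constant term: -6


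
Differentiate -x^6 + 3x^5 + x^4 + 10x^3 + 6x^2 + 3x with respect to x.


Apply the power rule term by term:
  d/dx(-x^6) = -6x^5
  d/dx(3x^5) = 15x^4
  d/dx(x^4) = 4x^3
  d/dx(10x^3) = 30x^2
  d/dx(6x^2) = 12x
  d/dx(3x) = 3
p'(x) = -6x^5 + 15x^4 + 4x^3 + 30x^2 + 12x + 3


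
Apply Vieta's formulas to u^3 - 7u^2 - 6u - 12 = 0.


Monic cubic u^3+bu^2+cu+d=0: sum=-b, pairwise sum=c, product=-d.
b=-7, c=-6, d=-12
r1+r2+r3 = 7
r1r2+r1r3+r2r3 = -6
r1r2r3 = 12


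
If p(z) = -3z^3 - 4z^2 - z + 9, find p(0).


Using direct substitution:
  -3 * (0)^3 = 0
  -4 * (0)^2 = 0
  -1 * (0)^1 = 0
  constant: 9
Sum = 0 + 0 + 0 + 9 = 9


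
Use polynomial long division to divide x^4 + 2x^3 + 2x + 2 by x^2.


(x^4 + 2x^3 + 2x + 2) / (x^2)
Step 1: x^2 * (x^2) = x^4; subtract.
Step 2: 2x * (x^2) = 2x^3; subtract.
Step 3: 0 * (x^2) = 0; subtract.
Quotient: x^2 + 2x, Remainder: 2x + 2


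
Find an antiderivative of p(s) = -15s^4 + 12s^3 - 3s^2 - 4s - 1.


Reverse power rule on each term:
  ∫ -15s^4 ds = -3s^5
  ∫ 12s^3 ds = 3s^4
  ∫ -3s^2 ds = -s^3
  ∫ -4s ds = -2s^2
  ∫ -1 ds = -s
F(s) = -3s^5 + 3s^4 - s^3 - 2s^2 - s + C


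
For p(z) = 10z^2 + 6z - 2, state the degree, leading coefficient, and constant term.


Highest power of z is 2, with coefficient 10. Constant term is -2.
Degree = 2, leading coefficient = 10, constant term = -2


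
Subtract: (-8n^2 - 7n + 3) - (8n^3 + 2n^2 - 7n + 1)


Distribute the minus sign:
  (-8n^2 - 7n + 3)
- (8n^3 + 2n^2 - 7n + 1)
Negate second polynomial: -8n^3 - 2n^2 + 7n - 1
Add: -8n^3 - 10n^2 + 2


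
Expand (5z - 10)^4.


Expand (5z - 10)^4 by repeated multiplication:
  (5z - 10)^2 = 25z^2 - 100z + 100
  (5z - 10)^3 = 125z^3 - 750z^2 + 1500z - 1000
= 625z^4 - 5000z^3 + 15000z^2 - 20000z + 10000


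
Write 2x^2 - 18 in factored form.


Roots satisfy r1 + r2 = -b/a = 0 and r1*r2 = c/a = -9.
So r1 = 3, r2 = -3.
2x^2 - 18 = 2(x - r1)(x - r2) = 2(x - 3)(x + 3)


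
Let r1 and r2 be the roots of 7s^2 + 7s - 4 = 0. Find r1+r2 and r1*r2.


For as^2+bs+c=0: sum = -b/a, product = c/a.
a=7, b=7, c=-4
Sum = -(7)/7 = -1
Product = (-4)/7 = -4/7


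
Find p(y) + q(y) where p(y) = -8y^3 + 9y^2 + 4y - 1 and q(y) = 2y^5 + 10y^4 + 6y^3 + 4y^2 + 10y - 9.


Align terms by degree and add:
  -8y^3 + 9y^2 + 4y - 1
+ 2y^5 + 10y^4 + 6y^3 + 4y^2 + 10y - 9
= 2y^5 + 10y^4 - 2y^3 + 13y^2 + 14y - 10


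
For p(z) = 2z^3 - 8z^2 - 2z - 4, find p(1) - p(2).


p(1) = -12
p(2) = -24
p(1) - p(2) = -12 + 24 = 12


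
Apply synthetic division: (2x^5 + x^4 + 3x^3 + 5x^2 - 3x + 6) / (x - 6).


Synthetic division with c = 6. Coefficients: 2, 1, 3, 5, -3, 6
Bring down 2.
  2 * 6 = 12; 12 + 1 = 13
  13 * 6 = 78; 78 + 3 = 81
  81 * 6 = 486; 486 + 5 = 491
  491 * 6 = 2946; 2946 - 3 = 2943
  2943 * 6 = 17658; 17658 + 6 = 17664
Quotient: 2x^4 + 13x^3 + 81x^2 + 491x + 2943, Remainder: 17664


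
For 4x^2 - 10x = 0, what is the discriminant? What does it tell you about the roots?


D = b^2 - 4ac = (-10)^2 - 4(4)(0) = 100 = 100
Since D > 0: two distinct rational roots


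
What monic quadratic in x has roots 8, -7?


p(x) = (x - 8)(x + 7)
Expand: x^2 - x - 56


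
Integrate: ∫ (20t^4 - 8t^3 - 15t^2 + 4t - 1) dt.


Reverse power rule on each term:
  ∫ 20t^4 dt = 4t^5
  ∫ -8t^3 dt = -2t^4
  ∫ -15t^2 dt = -5t^3
  ∫ 4t dt = 2t^2
  ∫ -1 dt = -t
F(t) = 4t^5 - 2t^4 - 5t^3 + 2t^2 - t + C


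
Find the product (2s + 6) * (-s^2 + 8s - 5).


Distribute each term of the first polynomial:
  (2s)(-s^2 + 8s - 5) = -2s^3 + 16s^2 - 10s
  (6)(-s^2 + 8s - 5) = -6s^2 + 48s - 30
Sum: -2s^3 + 10s^2 + 38s - 30


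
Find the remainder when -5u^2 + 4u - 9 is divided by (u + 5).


By the Remainder Theorem, the remainder equals p(-5):
  -5*(-5)^2 = -125
  4*(-5)^1 = -20
  constant: -9
Sum: -125 - 20 - 9 = -154


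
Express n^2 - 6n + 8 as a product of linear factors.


Roots satisfy r1 + r2 = -b/a = 6 and r1*r2 = c/a = 8.
So r1 = 2, r2 = 4.
n^2 - 6n + 8 = (n - r1)(n - r2) = (n - 2)(n - 4)


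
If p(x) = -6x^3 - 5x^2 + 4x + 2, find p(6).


Using direct substitution:
  -6 * (6)^3 = -1296
  -5 * (6)^2 = -180
  4 * (6)^1 = 24
  constant: 2
Sum = -1296 - 180 + 24 + 2 = -1450


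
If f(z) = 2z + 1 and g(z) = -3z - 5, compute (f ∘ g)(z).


Substitute g(z) into f:
f(g(z)) = 2*(-3z - 5) + 1
Expand and combine: -6z - 9


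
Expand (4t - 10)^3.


Expand (4t - 10)^3 by repeated multiplication:
  (4t - 10)^2 = 16t^2 - 80t + 100
= 64t^3 - 480t^2 + 1200t - 1000


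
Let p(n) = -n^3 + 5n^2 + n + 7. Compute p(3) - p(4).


p(3) = 28
p(4) = 27
p(3) - p(4) = 28 - 27 = 1


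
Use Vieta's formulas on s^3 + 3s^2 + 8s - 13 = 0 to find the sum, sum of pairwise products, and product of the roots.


Monic cubic s^3+bs^2+cs+d=0: sum=-b, pairwise sum=c, product=-d.
b=3, c=8, d=-13
r1+r2+r3 = -3
r1r2+r1r3+r2r3 = 8
r1r2r3 = 13


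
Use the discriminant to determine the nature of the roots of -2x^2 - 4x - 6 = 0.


D = b^2 - 4ac = (-4)^2 - 4(-2)(-6) = 16 - 48 = -32
Since D < 0: two complex conjugate roots (no real roots)


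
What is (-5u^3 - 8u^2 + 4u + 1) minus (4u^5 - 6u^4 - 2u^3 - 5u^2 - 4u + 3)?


Distribute the minus sign:
  (-5u^3 - 8u^2 + 4u + 1)
- (4u^5 - 6u^4 - 2u^3 - 5u^2 - 4u + 3)
Negate second polynomial: -4u^5 + 6u^4 + 2u^3 + 5u^2 + 4u - 3
Add: -4u^5 + 6u^4 - 3u^3 - 3u^2 + 8u - 2


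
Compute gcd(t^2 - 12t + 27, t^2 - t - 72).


Factor each:
  t^2 - 12t + 27 = (t - 9)(t - 3)
  t^2 - t - 72 = (t - 9)(t + 8)
Common monic factor: t - 9


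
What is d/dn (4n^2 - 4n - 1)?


Apply the power rule term by term:
  d/dn(4n^2) = 8n
  d/dn(-4n) = -4
  d/dn(-1) = 0
p'(n) = 8n - 4


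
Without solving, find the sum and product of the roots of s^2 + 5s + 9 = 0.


For as^2+bs+c=0: sum = -b/a, product = c/a.
a=1, b=5, c=9
Sum = -(5)/1 = -5
Product = (9)/1 = 9


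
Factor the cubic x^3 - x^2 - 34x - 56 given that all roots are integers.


Try integer roots (divisors of -56). x=-2: p(-2)=0.
Divide out (x + 2): quotient is x^2 - 3x - 28.
Factor the quadratic: (x - 7)(x + 4)
Result: (x + 2)(x - 7)(x + 4)


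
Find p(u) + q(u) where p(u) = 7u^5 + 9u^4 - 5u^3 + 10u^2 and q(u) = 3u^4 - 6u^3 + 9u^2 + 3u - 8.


Align terms by degree and add:
  7u^5 + 9u^4 - 5u^3 + 10u^2
+ 3u^4 - 6u^3 + 9u^2 + 3u - 8
= 7u^5 + 12u^4 - 11u^3 + 19u^2 + 3u - 8


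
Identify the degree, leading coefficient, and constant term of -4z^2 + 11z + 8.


Highest power of z is 2, with coefficient -4. Constant term is 8.
Degree = 2, leading coefficient = -4, constant term = 8


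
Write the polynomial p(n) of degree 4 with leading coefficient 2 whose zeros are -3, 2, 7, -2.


p(n) = 2(n + 3)(n - 2)(n - 7)(n + 2)
Expand: 2n^4 - 8n^3 - 50n^2 + 32n + 168


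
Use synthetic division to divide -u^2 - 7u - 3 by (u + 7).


Synthetic division with c = -7. Coefficients: -1, -7, -3
Bring down -1.
  -1 * -7 = 7; 7 - 7 = 0
  0 * -7 = 0; 0 - 3 = -3
Quotient: -u, Remainder: -3


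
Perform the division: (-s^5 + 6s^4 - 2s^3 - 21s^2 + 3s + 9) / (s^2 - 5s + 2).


(-s^5 + 6s^4 - 2s^3 - 21s^2 + 3s + 9) / (s^2 - 5s + 2)
Step 1: -s^3 * (s^2 - 5s + 2) = -s^5 + 5s^4 - 2s^3; subtract.
Step 2: s^2 * (s^2 - 5s + 2) = s^4 - 5s^3 + 2s^2; subtract.
Step 3: 5s * (s^2 - 5s + 2) = 5s^3 - 25s^2 + 10s; subtract.
Step 4: 2 * (s^2 - 5s + 2) = 2s^2 - 10s + 4; subtract.
Quotient: -s^3 + s^2 + 5s + 2, Remainder: 3s + 5


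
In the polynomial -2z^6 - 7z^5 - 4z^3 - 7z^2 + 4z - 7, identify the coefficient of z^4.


Read off the coefficient of z^4: 0


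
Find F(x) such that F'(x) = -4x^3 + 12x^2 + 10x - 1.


Reverse power rule on each term:
  ∫ -4x^3 dx = -x^4
  ∫ 12x^2 dx = 4x^3
  ∫ 10x dx = 5x^2
  ∫ -1 dx = -x
F(x) = -x^4 + 4x^3 + 5x^2 - x + C


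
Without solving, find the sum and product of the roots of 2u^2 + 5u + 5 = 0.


For au^2+bu+c=0: sum = -b/a, product = c/a.
a=2, b=5, c=5
Sum = -(5)/2 = -5/2
Product = (5)/2 = 5/2


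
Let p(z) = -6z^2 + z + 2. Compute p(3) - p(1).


p(3) = -49
p(1) = -3
p(3) - p(1) = -49 + 3 = -46


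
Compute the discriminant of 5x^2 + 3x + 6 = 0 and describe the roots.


D = b^2 - 4ac = (3)^2 - 4(5)(6) = 9 - 120 = -111
Since D < 0: two complex conjugate roots (no real roots)


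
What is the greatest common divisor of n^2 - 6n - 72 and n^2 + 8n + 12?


Factor each:
  n^2 - 6n - 72 = (n + 6)(n - 12)
  n^2 + 8n + 12 = (n + 6)(n + 2)
Common monic factor: n + 6


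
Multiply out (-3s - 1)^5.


Expand (-3s - 1)^5 by repeated multiplication:
  (-3s - 1)^2 = 9s^2 + 6s + 1
  (-3s - 1)^3 = -27s^3 - 27s^2 - 9s - 1
  (-3s - 1)^4 = 81s^4 + 108s^3 + 54s^2 + 12s + 1
= -243s^5 - 405s^4 - 270s^3 - 90s^2 - 15s - 1


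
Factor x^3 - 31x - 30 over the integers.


Try integer roots (divisors of -30). x=-1: p(-1)=0.
Divide out (x + 1): quotient is x^2 - x - 30.
Factor the quadratic: (x + 5)(x - 6)
Result: (x + 1)(x + 5)(x - 6)


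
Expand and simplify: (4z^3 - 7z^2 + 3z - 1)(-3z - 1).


Distribute each term of the first polynomial:
  (4z^3)(-3z - 1) = -12z^4 - 4z^3
  (-7z^2)(-3z - 1) = 21z^3 + 7z^2
  (3z)(-3z - 1) = -9z^2 - 3z
  (-1)(-3z - 1) = 3z + 1
Sum: -12z^4 + 17z^3 - 2z^2 + 1


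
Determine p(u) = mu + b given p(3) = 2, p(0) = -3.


p(u) = mu + b. Using p(3)=2, p(0)=-3:
m = (2 + 3)/(3) = 5/3 = 5/3
b = 2 - m*(3) = 2 - 5 = -3
p(u) = (5/3)u - 3


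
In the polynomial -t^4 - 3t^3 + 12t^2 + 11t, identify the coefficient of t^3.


Read off the coefficient of t^3: -3


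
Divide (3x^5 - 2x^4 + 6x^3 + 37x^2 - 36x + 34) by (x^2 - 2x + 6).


(3x^5 - 2x^4 + 6x^3 + 37x^2 - 36x + 34) / (x^2 - 2x + 6)
Step 1: 3x^3 * (x^2 - 2x + 6) = 3x^5 - 6x^4 + 18x^3; subtract.
Step 2: 4x^2 * (x^2 - 2x + 6) = 4x^4 - 8x^3 + 24x^2; subtract.
Step 3: -4x * (x^2 - 2x + 6) = -4x^3 + 8x^2 - 24x; subtract.
Step 4: 5 * (x^2 - 2x + 6) = 5x^2 - 10x + 30; subtract.
Quotient: 3x^3 + 4x^2 - 4x + 5, Remainder: -2x + 4


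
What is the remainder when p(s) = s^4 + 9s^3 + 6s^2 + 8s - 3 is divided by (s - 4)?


By the Remainder Theorem, the remainder equals p(4):
  1*(4)^4 = 256
  9*(4)^3 = 576
  6*(4)^2 = 96
  8*(4)^1 = 32
  constant: -3
Sum: 256 + 576 + 96 + 32 - 3 = 957


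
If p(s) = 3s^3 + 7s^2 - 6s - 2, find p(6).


Using direct substitution:
  3 * (6)^3 = 648
  7 * (6)^2 = 252
  -6 * (6)^1 = -36
  constant: -2
Sum = 648 + 252 - 36 - 2 = 862


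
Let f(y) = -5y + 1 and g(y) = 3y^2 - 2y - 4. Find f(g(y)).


Substitute g(y) into f:
f(g(y)) = -5*(3y^2 - 2y - 4) + 1
Expand and combine: -15y^2 + 10y + 21


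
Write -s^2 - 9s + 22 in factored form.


Roots satisfy r1 + r2 = -b/a = -9 and r1*r2 = c/a = -22.
So r1 = 2, r2 = -11.
-s^2 - 9s + 22 = -(s - r1)(s - r2) = -(s - 2)(s + 11)


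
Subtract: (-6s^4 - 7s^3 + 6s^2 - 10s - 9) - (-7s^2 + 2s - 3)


Distribute the minus sign:
  (-6s^4 - 7s^3 + 6s^2 - 10s - 9)
- (-7s^2 + 2s - 3)
Negate second polynomial: 7s^2 - 2s + 3
Add: -6s^4 - 7s^3 + 13s^2 - 12s - 6


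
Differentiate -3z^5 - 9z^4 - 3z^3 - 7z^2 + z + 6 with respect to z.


Apply the power rule term by term:
  d/dz(-3z^5) = -15z^4
  d/dz(-9z^4) = -36z^3
  d/dz(-3z^3) = -9z^2
  d/dz(-7z^2) = -14z
  d/dz(z) = 1
  d/dz(6) = 0
p'(z) = -15z^4 - 36z^3 - 9z^2 - 14z + 1


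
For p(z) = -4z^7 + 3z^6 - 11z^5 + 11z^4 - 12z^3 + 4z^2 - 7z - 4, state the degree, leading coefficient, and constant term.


Highest power of z is 7, with coefficient -4. Constant term is -4.
Degree = 7, leading coefficient = -4, constant term = -4


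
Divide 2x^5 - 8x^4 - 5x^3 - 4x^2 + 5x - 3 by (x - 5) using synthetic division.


Synthetic division with c = 5. Coefficients: 2, -8, -5, -4, 5, -3
Bring down 2.
  2 * 5 = 10; 10 - 8 = 2
  2 * 5 = 10; 10 - 5 = 5
  5 * 5 = 25; 25 - 4 = 21
  21 * 5 = 105; 105 + 5 = 110
  110 * 5 = 550; 550 - 3 = 547
Quotient: 2x^4 + 2x^3 + 5x^2 + 21x + 110, Remainder: 547


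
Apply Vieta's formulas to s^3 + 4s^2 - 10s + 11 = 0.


Monic cubic s^3+bs^2+cs+d=0: sum=-b, pairwise sum=c, product=-d.
b=4, c=-10, d=11
r1+r2+r3 = -4
r1r2+r1r3+r2r3 = -10
r1r2r3 = -11


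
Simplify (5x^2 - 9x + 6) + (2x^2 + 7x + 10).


Align terms by degree and add:
  5x^2 - 9x + 6
+ 2x^2 + 7x + 10
= 7x^2 - 2x + 16


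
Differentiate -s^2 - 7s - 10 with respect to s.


Apply the power rule term by term:
  d/ds(-s^2) = -2s
  d/ds(-7s) = -7
  d/ds(-10) = 0
p'(s) = -2s - 7


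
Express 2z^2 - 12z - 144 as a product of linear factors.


Roots satisfy r1 + r2 = -b/a = 6 and r1*r2 = c/a = -72.
So r1 = 12, r2 = -6.
2z^2 - 12z - 144 = 2(z - r1)(z - r2) = 2(z - 12)(z + 6)


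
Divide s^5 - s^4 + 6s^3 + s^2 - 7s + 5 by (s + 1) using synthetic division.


Synthetic division with c = -1. Coefficients: 1, -1, 6, 1, -7, 5
Bring down 1.
  1 * -1 = -1; -1 - 1 = -2
  -2 * -1 = 2; 2 + 6 = 8
  8 * -1 = -8; -8 + 1 = -7
  -7 * -1 = 7; 7 - 7 = 0
  0 * -1 = 0; 0 + 5 = 5
Quotient: s^4 - 2s^3 + 8s^2 - 7s, Remainder: 5


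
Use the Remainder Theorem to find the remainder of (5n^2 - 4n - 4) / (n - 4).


By the Remainder Theorem, the remainder equals p(4):
  5*(4)^2 = 80
  -4*(4)^1 = -16
  constant: -4
Sum: 80 - 16 - 4 = 60


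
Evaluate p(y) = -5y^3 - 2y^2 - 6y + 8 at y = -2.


Using direct substitution:
  -5 * (-2)^3 = 40
  -2 * (-2)^2 = -8
  -6 * (-2)^1 = 12
  constant: 8
Sum = 40 - 8 + 12 + 8 = 52


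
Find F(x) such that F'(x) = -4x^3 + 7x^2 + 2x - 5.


Reverse power rule on each term:
  ∫ -4x^3 dx = -x^4
  ∫ 7x^2 dx = (7/3)x^3
  ∫ 2x dx = x^2
  ∫ -5 dx = -5x
F(x) = -x^4 + (7/3)x^3 + x^2 - 5x + C


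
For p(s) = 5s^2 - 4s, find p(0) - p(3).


p(0) = 0
p(3) = 33
p(0) - p(3) = 0 - 33 = -33


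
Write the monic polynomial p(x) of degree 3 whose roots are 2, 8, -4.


p(x) = (x - 2)(x - 8)(x + 4)
Expand: x^3 - 6x^2 - 24x + 64


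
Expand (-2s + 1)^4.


Expand (-2s + 1)^4 by repeated multiplication:
  (-2s + 1)^2 = 4s^2 - 4s + 1
  (-2s + 1)^3 = -8s^3 + 12s^2 - 6s + 1
= 16s^4 - 32s^3 + 24s^2 - 8s + 1


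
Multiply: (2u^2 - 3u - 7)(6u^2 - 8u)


Distribute each term of the first polynomial:
  (2u^2)(6u^2 - 8u) = 12u^4 - 16u^3
  (-3u)(6u^2 - 8u) = -18u^3 + 24u^2
  (-7)(6u^2 - 8u) = -42u^2 + 56u
Sum: 12u^4 - 34u^3 - 18u^2 + 56u


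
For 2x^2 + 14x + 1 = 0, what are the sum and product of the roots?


For ax^2+bx+c=0: sum = -b/a, product = c/a.
a=2, b=14, c=1
Sum = -(14)/2 = -7
Product = (1)/2 = 1/2


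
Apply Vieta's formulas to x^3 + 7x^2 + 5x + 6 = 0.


Monic cubic x^3+bx^2+cx+d=0: sum=-b, pairwise sum=c, product=-d.
b=7, c=5, d=6
r1+r2+r3 = -7
r1r2+r1r3+r2r3 = 5
r1r2r3 = -6


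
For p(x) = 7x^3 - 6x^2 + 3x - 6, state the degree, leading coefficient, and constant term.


Highest power of x is 3, with coefficient 7. Constant term is -6.
Degree = 3, leading coefficient = 7, constant term = -6


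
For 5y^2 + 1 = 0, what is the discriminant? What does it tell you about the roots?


D = b^2 - 4ac = (0)^2 - 4(5)(1) = 0 - 20 = -20
Since D < 0: two complex conjugate roots (no real roots)


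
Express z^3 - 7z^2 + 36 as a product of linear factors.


Try integer roots (divisors of 36). z=3: p(3)=0.
Divide out (z - 3): quotient is z^2 - 4z - 12.
Factor the quadratic: (z - 6)(z + 2)
Result: (z - 3)(z - 6)(z + 2)


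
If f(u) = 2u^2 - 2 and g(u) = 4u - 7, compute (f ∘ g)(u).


Substitute g(u) into f:
f(g(u)) = 2*(4u - 7)^2 + (-2)
(4u - 7)^2 = 16u^2 - 56u + 49
Expand and combine: 32u^2 - 112u + 96


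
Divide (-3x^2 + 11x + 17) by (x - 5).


(-3x^2 + 11x + 17) / (x - 5)
Step 1: -3x * (x - 5) = -3x^2 + 15x; subtract.
Step 2: -4 * (x - 5) = -4x + 20; subtract.
Quotient: -3x - 4, Remainder: -3


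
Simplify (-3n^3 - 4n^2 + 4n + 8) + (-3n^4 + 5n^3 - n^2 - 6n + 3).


Align terms by degree and add:
  -3n^3 - 4n^2 + 4n + 8
  -3n^4 + 5n^3 - n^2 - 6n + 3
= -3n^4 + 2n^3 - 5n^2 - 2n + 11


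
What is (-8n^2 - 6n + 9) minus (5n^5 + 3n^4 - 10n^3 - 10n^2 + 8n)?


Distribute the minus sign:
  (-8n^2 - 6n + 9)
- (5n^5 + 3n^4 - 10n^3 - 10n^2 + 8n)
Negate second polynomial: -5n^5 - 3n^4 + 10n^3 + 10n^2 - 8n
Add: -5n^5 - 3n^4 + 10n^3 + 2n^2 - 14n + 9


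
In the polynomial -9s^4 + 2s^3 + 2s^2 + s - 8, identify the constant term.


Read off the constant term: -8


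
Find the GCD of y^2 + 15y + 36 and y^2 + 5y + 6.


Factor each:
  y^2 + 15y + 36 = (y + 3)(y + 12)
  y^2 + 5y + 6 = (y + 3)(y + 2)
Common monic factor: y + 3


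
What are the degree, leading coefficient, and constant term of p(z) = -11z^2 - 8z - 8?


Highest power of z is 2, with coefficient -11. Constant term is -8.
Degree = 2, leading coefficient = -11, constant term = -8


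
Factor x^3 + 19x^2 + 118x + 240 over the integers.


Try integer roots (divisors of 240). x=-5: p(-5)=0.
Divide out (x + 5): quotient is x^2 + 14x + 48.
Factor the quadratic: (x + 6)(x + 8)
Result: (x + 5)(x + 6)(x + 8)


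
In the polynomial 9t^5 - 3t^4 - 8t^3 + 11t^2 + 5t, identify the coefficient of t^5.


Read off the coefficient of t^5: 9


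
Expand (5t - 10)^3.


Expand (5t - 10)^3 by repeated multiplication:
  (5t - 10)^2 = 25t^2 - 100t + 100
= 125t^3 - 750t^2 + 1500t - 1000


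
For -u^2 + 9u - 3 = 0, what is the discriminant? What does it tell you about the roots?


D = b^2 - 4ac = (9)^2 - 4(-1)(-3) = 81 - 12 = 69
Since D > 0: two distinct irrational roots


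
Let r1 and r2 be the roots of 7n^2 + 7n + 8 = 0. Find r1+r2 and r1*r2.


For an^2+bn+c=0: sum = -b/a, product = c/a.
a=7, b=7, c=8
Sum = -(7)/7 = -1
Product = (8)/7 = 8/7


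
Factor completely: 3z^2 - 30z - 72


Roots satisfy r1 + r2 = -b/a = 10 and r1*r2 = c/a = -24.
So r1 = -2, r2 = 12.
3z^2 - 30z - 72 = 3(z - r1)(z - r2) = 3(z + 2)(z - 12)


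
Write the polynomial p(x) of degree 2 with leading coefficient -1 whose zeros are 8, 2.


p(x) = -(x - 8)(x - 2)
Expand: -x^2 + 10x - 16


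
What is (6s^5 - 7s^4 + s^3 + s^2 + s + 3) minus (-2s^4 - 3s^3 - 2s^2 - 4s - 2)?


Distribute the minus sign:
  (6s^5 - 7s^4 + s^3 + s^2 + s + 3)
- (-2s^4 - 3s^3 - 2s^2 - 4s - 2)
Negate second polynomial: 2s^4 + 3s^3 + 2s^2 + 4s + 2
Add: 6s^5 - 5s^4 + 4s^3 + 3s^2 + 5s + 5


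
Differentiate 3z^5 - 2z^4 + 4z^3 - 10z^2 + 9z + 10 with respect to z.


Apply the power rule term by term:
  d/dz(3z^5) = 15z^4
  d/dz(-2z^4) = -8z^3
  d/dz(4z^3) = 12z^2
  d/dz(-10z^2) = -20z
  d/dz(9z) = 9
  d/dz(10) = 0
p'(z) = 15z^4 - 8z^3 + 12z^2 - 20z + 9


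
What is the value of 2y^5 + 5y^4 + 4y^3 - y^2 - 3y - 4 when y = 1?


Using direct substitution:
  2 * (1)^5 = 2
  5 * (1)^4 = 5
  4 * (1)^3 = 4
  -1 * (1)^2 = -1
  -3 * (1)^1 = -3
  constant: -4
Sum = 2 + 5 + 4 - 1 - 3 - 4 = 3


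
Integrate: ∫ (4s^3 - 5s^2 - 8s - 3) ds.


Reverse power rule on each term:
  ∫ 4s^3 ds = s^4
  ∫ -5s^2 ds = -(5/3)s^3
  ∫ -8s ds = -4s^2
  ∫ -3 ds = -3s
F(s) = s^4 - (5/3)s^3 - 4s^2 - 3s + C


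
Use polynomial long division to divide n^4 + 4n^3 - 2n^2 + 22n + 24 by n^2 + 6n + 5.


(n^4 + 4n^3 - 2n^2 + 22n + 24) / (n^2 + 6n + 5)
Step 1: n^2 * (n^2 + 6n + 5) = n^4 + 6n^3 + 5n^2; subtract.
Step 2: -2n * (n^2 + 6n + 5) = -2n^3 - 12n^2 - 10n; subtract.
Step 3: 5 * (n^2 + 6n + 5) = 5n^2 + 30n + 25; subtract.
Quotient: n^2 - 2n + 5, Remainder: 2n - 1


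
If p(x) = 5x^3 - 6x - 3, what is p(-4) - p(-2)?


p(-4) = -299
p(-2) = -31
p(-4) - p(-2) = -299 + 31 = -268


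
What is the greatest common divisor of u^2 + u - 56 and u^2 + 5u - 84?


Factor each:
  u^2 + u - 56 = (u - 7)(u + 8)
  u^2 + 5u - 84 = (u - 7)(u + 12)
Common monic factor: u - 7


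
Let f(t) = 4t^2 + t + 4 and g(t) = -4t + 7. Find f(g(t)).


Substitute g(t) into f:
f(g(t)) = 4*(-4t + 7)^2 + 1*(-4t + 7) + 4
(-4t + 7)^2 = 16t^2 - 56t + 49
Expand and combine: 64t^2 - 228t + 207


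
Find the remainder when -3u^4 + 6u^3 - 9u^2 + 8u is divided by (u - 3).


By the Remainder Theorem, the remainder equals p(3):
  -3*(3)^4 = -243
  6*(3)^3 = 162
  -9*(3)^2 = -81
  8*(3)^1 = 24
  constant: 0
Sum: -243 + 162 - 81 + 24 + 0 = -138
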